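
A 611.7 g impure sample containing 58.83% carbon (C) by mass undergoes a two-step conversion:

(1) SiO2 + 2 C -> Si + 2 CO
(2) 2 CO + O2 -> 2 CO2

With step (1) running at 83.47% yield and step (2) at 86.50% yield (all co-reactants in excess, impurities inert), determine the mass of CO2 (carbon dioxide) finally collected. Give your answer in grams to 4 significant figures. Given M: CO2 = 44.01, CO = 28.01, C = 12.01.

Pure C = 611.7 × 0.5883 = 359.86 g.
n(C) = 359.86 / 12.01 = 29.964 mol.
Step 1 (C:CO = 2:2): theoretical n(CO) = 29.964 mol; at 83.47% yield, n(CO) = 25.011 mol.
Step 2 (CO:CO2 = 2:2): theoretical n(CO2) = 25.011 mol, so theoretical mass = 25.011 × 44.01 = 1100.7 g.
At 86.50% yield, actual mass of CO2 = 1100.7 × 0.8650 = 952.12 g.

952.1 g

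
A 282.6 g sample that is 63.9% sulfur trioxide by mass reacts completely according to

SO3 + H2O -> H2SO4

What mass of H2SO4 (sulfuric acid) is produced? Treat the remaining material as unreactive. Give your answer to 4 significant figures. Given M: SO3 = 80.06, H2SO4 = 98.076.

Mass of pure SO3 = 282.6 g × 0.639 = 180.58 g.
n(SO3) = 180.58 g / 80.06 g/mol = 2.2556 mol.
From the equation the SO3:H2SO4 mole ratio is 1:1, so n(H2SO4) = 2.2556 × 1/1 = 2.2556 mol.
Mass of H2SO4 = 2.2556 mol × 98.076 g/mol = 221.22 g.

221.2 g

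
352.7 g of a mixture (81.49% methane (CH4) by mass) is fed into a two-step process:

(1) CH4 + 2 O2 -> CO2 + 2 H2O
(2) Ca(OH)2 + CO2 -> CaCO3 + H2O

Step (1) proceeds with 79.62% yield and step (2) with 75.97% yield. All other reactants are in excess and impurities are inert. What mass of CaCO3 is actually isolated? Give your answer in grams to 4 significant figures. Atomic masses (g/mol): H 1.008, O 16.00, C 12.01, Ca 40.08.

Pure CH4 = 352.7 × 0.8149 = 287.42 g.
M(CH4) = 12.01 + 4(1.008) = 16.042 g/mol.
M(CaCO3) = 40.08 + 12.01 + 3(16.00) = 100.09 g/mol.
n(CH4) = 287.42 / 16.042 = 17.916 mol.
Step 1 (CH4:CO2 = 1:1): theoretical n(CO2) = 17.916 mol; at 79.62% yield, n(CO2) = 14.265 mol.
Step 2 (CO2:CaCO3 = 1:1): theoretical n(CaCO3) = 14.265 mol, so theoretical mass = 14.265 × 100.09 = 1427.8 g.
At 75.97% yield, actual mass of CaCO3 = 1427.8 × 0.7597 = 1084.7 g.

1085 g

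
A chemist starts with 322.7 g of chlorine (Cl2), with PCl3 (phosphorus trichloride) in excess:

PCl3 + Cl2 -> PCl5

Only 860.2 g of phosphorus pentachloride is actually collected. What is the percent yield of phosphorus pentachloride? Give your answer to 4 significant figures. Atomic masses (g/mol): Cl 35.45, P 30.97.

M(Cl2) = 2(35.45) = 70.90 g/mol.
M(PCl5) = 30.97 + 5(35.45) = 208.22 g/mol.
n(Cl2) = 322.70 g / 70.90 g/mol = 4.5515 mol.
From the equation the Cl2:PCl5 mole ratio is 1:1, so n(PCl5) = 4.5515 × 1/1 = 4.5515 mol.
Mass of PCl5 = 4.5515 mol × 208.22 g/mol = 947.71 g.
This is the theoretical yield. Percent yield = 860.2 g / 947.71 g × 100% = 90.766%.

90.77 %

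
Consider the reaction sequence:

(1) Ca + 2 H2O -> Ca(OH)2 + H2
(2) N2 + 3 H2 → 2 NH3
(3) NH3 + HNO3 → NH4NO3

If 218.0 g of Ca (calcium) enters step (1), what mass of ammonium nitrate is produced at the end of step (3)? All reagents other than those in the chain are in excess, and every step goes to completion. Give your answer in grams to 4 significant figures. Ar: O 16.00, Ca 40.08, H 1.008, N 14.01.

290.3 g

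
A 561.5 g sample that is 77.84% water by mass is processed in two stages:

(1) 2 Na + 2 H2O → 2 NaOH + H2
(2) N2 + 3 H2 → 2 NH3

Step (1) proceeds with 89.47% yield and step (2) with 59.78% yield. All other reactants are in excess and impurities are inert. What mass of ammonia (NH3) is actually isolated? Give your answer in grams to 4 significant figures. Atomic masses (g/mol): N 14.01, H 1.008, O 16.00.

73.68 g

Pure H2O = 561.5 × 0.7784 = 437.07 g.
M(H2O) = 2(1.008) + 16.00 = 18.016 g/mol.
M(NH3) = 14.01 + 3(1.008) = 17.034 g/mol.
n(H2O) = 437.07 / 18.016 = 24.260 mol.
Step 1 (H2O:H2 = 2:1): theoretical n(H2) = 12.130 mol; at 89.47% yield, n(H2) = 10.853 mol.
Step 2 (H2:NH3 = 3:2): theoretical n(NH3) = 7.2352 mol, so theoretical mass = 7.2352 × 17.034 = 123.24 g.
At 59.78% yield, actual mass of NH3 = 123.24 × 0.5978 = 73.675 g.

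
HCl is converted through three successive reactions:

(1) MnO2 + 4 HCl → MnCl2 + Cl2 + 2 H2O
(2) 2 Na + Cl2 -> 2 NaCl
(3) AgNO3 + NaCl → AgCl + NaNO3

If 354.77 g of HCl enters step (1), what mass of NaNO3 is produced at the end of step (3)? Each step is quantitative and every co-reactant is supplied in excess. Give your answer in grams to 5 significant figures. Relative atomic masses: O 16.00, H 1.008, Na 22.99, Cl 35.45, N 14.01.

413.56 g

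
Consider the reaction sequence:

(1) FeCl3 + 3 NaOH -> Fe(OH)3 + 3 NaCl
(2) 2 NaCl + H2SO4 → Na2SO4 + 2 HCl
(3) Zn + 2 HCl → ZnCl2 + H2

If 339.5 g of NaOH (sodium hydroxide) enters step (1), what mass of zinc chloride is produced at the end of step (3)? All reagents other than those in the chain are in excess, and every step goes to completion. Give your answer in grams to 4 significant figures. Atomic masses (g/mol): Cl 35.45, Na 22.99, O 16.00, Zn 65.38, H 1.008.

M(NaOH) = 22.99 + 16.00 + 1.008 = 39.998 g/mol.
M(ZnCl2) = 65.38 + 2(35.45) = 136.28 g/mol.
n(NaOH) = 339.5 / 39.998 = 8.4879 mol.
Reaction (1): NaOH→NaCl ratio 3:3 ⇒ n(NaCl) = 8.4879 mol.
Reaction (2): NaCl→HCl ratio 2:2 ⇒ n(HCl) = 8.4879 mol.
Reaction (3): HCl→ZnCl2 ratio 2:1 ⇒ n(ZnCl2) = 4.2440 mol.
Mass of ZnCl2 = 4.2440 × 136.28 = 578.37 g.

578.4 g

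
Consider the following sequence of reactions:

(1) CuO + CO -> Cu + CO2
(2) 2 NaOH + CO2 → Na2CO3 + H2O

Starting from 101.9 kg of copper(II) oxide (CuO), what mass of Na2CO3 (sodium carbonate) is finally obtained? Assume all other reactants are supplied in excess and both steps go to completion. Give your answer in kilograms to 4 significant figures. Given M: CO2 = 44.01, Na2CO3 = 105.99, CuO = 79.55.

135.8 kg

101.9 kg = 101900 g.
n(CuO) = 101900 / 79.55 = 1281.0 mol.
Step 1 gives a 1:1 ratio of CuO to CO2, so n(CO2) = 1281.0 mol.
In step 2 the CO2:Na2CO3 ratio is 1:1, so n(Na2CO3) = 1281.0 mol.
Mass of Na2CO3 = 1281.0 × 105.99 = 135770 g = 135.8 kg.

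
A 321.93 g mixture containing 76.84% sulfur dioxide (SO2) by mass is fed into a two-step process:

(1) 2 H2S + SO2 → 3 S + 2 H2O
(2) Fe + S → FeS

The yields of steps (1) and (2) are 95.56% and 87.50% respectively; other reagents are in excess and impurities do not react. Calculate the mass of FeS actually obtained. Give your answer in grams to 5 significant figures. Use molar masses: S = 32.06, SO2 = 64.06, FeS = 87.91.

Pure SO2 = 321.93 × 0.7684 = 247.371 g.
n(SO2) = 247.371 / 64.06 = 3.86155 mol.
Step 1 (SO2:S = 1:3): theoretical n(S) = 11.5847 mol; at 95.56% yield, n(S) = 11.0703 mol.
Step 2 (S:FeS = 1:1): theoretical n(FeS) = 11.0703 mol, so theoretical mass = 11.0703 × 87.91 = 973.190 g.
At 87.50% yield, actual mass of FeS = 973.190 × 0.8750 = 851.541 g.

851.54 g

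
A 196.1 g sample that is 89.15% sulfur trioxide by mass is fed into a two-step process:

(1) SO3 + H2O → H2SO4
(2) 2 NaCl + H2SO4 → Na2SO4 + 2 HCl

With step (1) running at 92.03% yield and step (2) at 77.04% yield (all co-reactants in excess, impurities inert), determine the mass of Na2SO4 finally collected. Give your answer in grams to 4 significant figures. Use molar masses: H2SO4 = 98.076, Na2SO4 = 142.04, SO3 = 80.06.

219.9 g

Pure SO3 = 196.1 × 0.8915 = 174.82 g.
n(SO3) = 174.82 / 80.06 = 2.1837 mol.
Step 1 (SO3:H2SO4 = 1:1): theoretical n(H2SO4) = 2.1837 mol; at 92.03% yield, n(H2SO4) = 2.0096 mol.
Step 2 (H2SO4:Na2SO4 = 1:1): theoretical n(Na2SO4) = 2.0096 mol, so theoretical mass = 2.0096 × 142.04 = 285.45 g.
At 77.04% yield, actual mass of Na2SO4 = 285.45 × 0.7704 = 219.91 g.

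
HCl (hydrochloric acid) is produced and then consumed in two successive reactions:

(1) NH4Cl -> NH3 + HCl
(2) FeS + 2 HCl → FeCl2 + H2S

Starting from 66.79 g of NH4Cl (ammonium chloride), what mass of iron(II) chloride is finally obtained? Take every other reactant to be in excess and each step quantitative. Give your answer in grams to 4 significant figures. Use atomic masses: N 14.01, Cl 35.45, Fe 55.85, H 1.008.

79.13 g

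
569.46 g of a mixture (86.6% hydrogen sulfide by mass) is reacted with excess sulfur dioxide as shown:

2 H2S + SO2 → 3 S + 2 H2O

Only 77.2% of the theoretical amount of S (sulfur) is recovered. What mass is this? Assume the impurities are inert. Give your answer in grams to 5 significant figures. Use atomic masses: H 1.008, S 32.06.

537.28 g

Pure H2S available = 569.46 g × 0.866 = 493.152 g.
M(H2S) = 2(1.008) + 32.06 = 34.076 g/mol.
M(S) = 32.06 g/mol.
n(H2S) = 493.152 g / 34.076 g/mol = 14.4721 mol.
From the equation the H2S:S mole ratio is 2:3, so n(S) = 14.4721 × 3/2 = 21.7082 mol.
Mass of S = 21.7082 mol × 32.06 g/mol = 695.965 g.
Actual mass collected = 695.965 g × 0.772 = 537.285 g.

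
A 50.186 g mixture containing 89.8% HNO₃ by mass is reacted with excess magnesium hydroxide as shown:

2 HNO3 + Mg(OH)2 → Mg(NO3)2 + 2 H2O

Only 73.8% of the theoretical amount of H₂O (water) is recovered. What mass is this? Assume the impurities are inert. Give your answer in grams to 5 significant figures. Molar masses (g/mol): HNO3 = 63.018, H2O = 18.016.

9.5084 g

Pure HNO3 available = 50.186 g × 0.898 = 45.0670 g.
n(HNO3) = 45.0670 g / 63.018 g/mol = 0.715145 mol.
From the equation the HNO3:H2O mole ratio is 2:2, so n(H2O) = 0.715145 × 2/2 = 0.715145 mol.
Mass of H2O = 0.715145 mol × 18.016 g/mol = 12.8841 g.
Actual mass collected = 12.8841 g × 0.738 = 9.50843 g.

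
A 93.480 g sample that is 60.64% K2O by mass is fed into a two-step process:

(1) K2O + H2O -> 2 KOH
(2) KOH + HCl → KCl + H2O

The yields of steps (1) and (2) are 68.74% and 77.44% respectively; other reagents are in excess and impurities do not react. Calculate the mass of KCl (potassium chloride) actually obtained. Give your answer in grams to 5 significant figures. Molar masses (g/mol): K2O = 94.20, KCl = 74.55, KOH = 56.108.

Pure K2O = 93.480 × 0.6064 = 56.6863 g.
n(K2O) = 56.6863 / 94.20 = 0.601765 mol.
Step 1 (K2O:KOH = 1:2): theoretical n(KOH) = 1.20353 mol; at 68.74% yield, n(KOH) = 0.827307 mol.
Step 2 (KOH:KCl = 1:1): theoretical n(KCl) = 0.827307 mol, so theoretical mass = 0.827307 × 74.55 = 61.6757 g.
At 77.44% yield, actual mass of KCl = 61.6757 × 0.7744 = 47.7617 g.

47.762 g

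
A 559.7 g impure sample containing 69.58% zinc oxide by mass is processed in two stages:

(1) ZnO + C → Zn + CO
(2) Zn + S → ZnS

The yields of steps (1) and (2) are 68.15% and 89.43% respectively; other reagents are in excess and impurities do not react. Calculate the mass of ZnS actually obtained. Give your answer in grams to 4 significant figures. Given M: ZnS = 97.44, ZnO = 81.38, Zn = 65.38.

284.2 g

Pure ZnO = 559.7 × 0.6958 = 389.44 g.
n(ZnO) = 389.44 / 81.38 = 4.7854 mol.
Step 1 (ZnO:Zn = 1:1): theoretical n(Zn) = 4.7854 mol; at 68.15% yield, n(Zn) = 3.2613 mol.
Step 2 (Zn:ZnS = 1:1): theoretical n(ZnS) = 3.2613 mol, so theoretical mass = 3.2613 × 97.44 = 317.78 g.
At 89.43% yield, actual mass of ZnS = 317.78 × 0.8943 = 284.19 g.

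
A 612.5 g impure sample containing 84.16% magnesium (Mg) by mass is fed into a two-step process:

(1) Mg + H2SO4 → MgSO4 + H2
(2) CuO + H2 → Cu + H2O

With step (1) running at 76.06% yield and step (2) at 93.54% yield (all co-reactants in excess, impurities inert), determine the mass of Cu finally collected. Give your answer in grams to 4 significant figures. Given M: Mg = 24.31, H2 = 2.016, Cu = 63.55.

958.7 g

Pure Mg = 612.5 × 0.8416 = 515.48 g.
n(Mg) = 515.48 / 24.31 = 21.204 mol.
Step 1 (Mg:H2 = 1:1): theoretical n(H2) = 21.204 mol; at 76.06% yield, n(H2) = 16.128 mol.
Step 2 (H2:Cu = 1:1): theoretical n(Cu) = 16.128 mol, so theoretical mass = 16.128 × 63.55 = 1024.9 g.
At 93.54% yield, actual mass of Cu = 1024.9 × 0.9354 = 958.73 g.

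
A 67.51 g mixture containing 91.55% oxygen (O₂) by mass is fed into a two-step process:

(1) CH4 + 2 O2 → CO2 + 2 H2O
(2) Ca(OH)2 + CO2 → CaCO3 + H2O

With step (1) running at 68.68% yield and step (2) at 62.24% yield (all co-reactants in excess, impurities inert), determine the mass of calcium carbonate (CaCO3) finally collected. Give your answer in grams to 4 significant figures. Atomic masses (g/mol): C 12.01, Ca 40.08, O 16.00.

Pure O2 = 67.51 × 0.9155 = 61.805 g.
M(O2) = 2(16.00) = 32.00 g/mol.
M(CaCO3) = 40.08 + 12.01 + 3(16.00) = 100.09 g/mol.
n(O2) = 61.805 / 32.00 = 1.9314 mol.
Step 1 (O2:CO2 = 2:1): theoretical n(CO2) = 0.96571 mol; at 68.68% yield, n(CO2) = 0.66325 mol.
Step 2 (CO2:CaCO3 = 1:1): theoretical n(CaCO3) = 0.66325 mol, so theoretical mass = 0.66325 × 100.09 = 66.385 g.
At 62.24% yield, actual mass of CaCO3 = 66.385 × 0.6224 = 41.318 g.

41.32 g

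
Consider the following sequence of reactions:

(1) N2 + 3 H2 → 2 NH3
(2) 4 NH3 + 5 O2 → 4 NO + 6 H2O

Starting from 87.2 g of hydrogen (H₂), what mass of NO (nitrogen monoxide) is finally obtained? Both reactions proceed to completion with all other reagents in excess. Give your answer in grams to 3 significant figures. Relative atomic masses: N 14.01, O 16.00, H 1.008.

M(H2) = 2(1.008) = 2.016 g/mol.
M(NO) = 14.01 + 16.00 = 30.01 g/mol.
n(H2) = 87.20 / 2.016 = 43.25 mol.
Step 1 gives a 3:2 ratio of H2 to NH3, so n(NH3) = 28.84 mol.
In step 2 the NH3:NO ratio is 4:4, so n(NO) = 28.84 mol.
Mass of NO = 28.84 × 30.01 = 865.4 g.

865 g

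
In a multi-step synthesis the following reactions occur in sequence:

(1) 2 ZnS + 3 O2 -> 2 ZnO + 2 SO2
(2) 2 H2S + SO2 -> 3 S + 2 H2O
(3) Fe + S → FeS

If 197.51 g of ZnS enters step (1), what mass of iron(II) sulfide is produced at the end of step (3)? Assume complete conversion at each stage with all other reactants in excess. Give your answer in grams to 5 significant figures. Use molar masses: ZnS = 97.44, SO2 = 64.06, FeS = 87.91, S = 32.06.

534.58 g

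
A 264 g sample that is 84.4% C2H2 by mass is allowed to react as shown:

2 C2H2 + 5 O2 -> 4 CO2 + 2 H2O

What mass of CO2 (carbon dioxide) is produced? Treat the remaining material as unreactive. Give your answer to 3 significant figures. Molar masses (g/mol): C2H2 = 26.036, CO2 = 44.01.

Mass of pure C2H2 = 264 g × 0.844 = 222.8 g.
n(C2H2) = 222.8 g / 26.036 g/mol = 8.558 mol.
From the equation the C2H2:CO2 mole ratio is 2:4, so n(CO2) = 8.558 × 4/2 = 17.12 mol.
Mass of CO2 = 17.12 mol × 44.01 g/mol = 753.3 g.

753 g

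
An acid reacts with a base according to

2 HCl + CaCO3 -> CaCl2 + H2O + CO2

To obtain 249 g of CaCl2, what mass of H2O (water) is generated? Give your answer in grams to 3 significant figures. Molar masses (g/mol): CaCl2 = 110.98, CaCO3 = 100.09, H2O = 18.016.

n(CaCl2) = 249.0 g / 110.98 g/mol = 2.244 mol.
From the equation the CaCl2:H2O mole ratio is 1:1, so n(H2O) = 2.244 × 1/1 = 2.244 mol.
Mass of H2O = 2.244 mol × 18.016 g/mol = 40.42 g.

40.4 g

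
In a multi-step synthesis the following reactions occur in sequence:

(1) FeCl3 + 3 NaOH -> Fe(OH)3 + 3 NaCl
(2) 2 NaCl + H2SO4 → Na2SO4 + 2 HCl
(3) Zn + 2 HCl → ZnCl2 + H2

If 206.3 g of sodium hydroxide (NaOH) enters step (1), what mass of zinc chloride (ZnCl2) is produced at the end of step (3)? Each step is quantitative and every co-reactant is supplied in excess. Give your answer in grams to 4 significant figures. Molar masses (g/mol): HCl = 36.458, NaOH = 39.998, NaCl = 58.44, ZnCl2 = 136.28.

351.4 g

n(NaOH) = 206.3 / 39.998 = 5.1578 mol.
Reaction (1): NaOH→NaCl ratio 3:3 ⇒ n(NaCl) = 5.1578 mol.
Reaction (2): NaCl→HCl ratio 2:2 ⇒ n(HCl) = 5.1578 mol.
Reaction (3): HCl→ZnCl2 ratio 2:1 ⇒ n(ZnCl2) = 2.5789 mol.
Mass of ZnCl2 = 2.5789 × 136.28 = 351.45 g.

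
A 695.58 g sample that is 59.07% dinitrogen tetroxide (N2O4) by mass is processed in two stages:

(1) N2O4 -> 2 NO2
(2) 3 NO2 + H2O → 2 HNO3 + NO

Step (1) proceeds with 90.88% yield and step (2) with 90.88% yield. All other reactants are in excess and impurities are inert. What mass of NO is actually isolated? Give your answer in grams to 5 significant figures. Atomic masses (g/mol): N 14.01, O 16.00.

Pure N2O4 = 695.58 × 0.5907 = 410.879 g.
M(N2O4) = 2(14.01) + 4(16.00) = 92.02 g/mol.
M(NO) = 14.01 + 16.00 = 30.01 g/mol.
n(N2O4) = 410.879 / 92.02 = 4.46511 mol.
Step 1 (N2O4:NO2 = 1:2): theoretical n(NO2) = 8.93021 mol; at 90.88% yield, n(NO2) = 8.11578 mol.
Step 2 (NO2:NO = 3:1): theoretical n(NO) = 2.70526 mol, so theoretical mass = 2.70526 × 30.01 = 81.1848 g.
At 90.88% yield, actual mass of NO = 81.1848 × 0.9088 = 73.7808 g.

73.781 g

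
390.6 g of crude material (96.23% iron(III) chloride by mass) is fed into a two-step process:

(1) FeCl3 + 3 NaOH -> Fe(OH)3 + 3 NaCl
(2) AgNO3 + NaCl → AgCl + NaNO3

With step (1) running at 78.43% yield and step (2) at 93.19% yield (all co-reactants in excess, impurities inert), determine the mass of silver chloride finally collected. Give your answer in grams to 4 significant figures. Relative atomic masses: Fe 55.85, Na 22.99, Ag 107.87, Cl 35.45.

728.2 g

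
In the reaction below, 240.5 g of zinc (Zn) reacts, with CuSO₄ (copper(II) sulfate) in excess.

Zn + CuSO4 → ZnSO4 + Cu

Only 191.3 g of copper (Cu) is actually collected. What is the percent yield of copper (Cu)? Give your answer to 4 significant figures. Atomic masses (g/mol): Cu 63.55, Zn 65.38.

81.83 %

M(Zn) = 65.38 g/mol.
M(Cu) = 63.55 g/mol.
n(Zn) = 240.50 g / 65.38 g/mol = 3.6785 mol.
From the equation the Zn:Cu mole ratio is 1:1, so n(Cu) = 3.6785 × 1/1 = 3.6785 mol.
Mass of Cu = 3.6785 mol × 63.55 g/mol = 233.77 g.
This is the theoretical yield. Percent yield = 191.3 g / 233.77 g × 100% = 81.833%.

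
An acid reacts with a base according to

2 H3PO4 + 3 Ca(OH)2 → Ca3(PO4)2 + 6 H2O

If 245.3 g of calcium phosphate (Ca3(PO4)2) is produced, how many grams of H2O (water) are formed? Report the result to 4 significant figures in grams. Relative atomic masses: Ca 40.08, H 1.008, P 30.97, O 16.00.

85.49 g

M(Ca3(PO4)2) = 3(40.08) + 2(30.97) + 8(16.00) = 310.18 g/mol.
M(H2O) = 2(1.008) + 16.00 = 18.016 g/mol.
n(Ca3(PO4)2) = 245.30 g / 310.18 g/mol = 0.79083 mol.
From the equation the Ca3(PO4)2:H2O mole ratio is 1:6, so n(H2O) = 0.79083 × 6/1 = 4.7450 mol.
Mass of H2O = 4.7450 mol × 18.016 g/mol = 85.486 g.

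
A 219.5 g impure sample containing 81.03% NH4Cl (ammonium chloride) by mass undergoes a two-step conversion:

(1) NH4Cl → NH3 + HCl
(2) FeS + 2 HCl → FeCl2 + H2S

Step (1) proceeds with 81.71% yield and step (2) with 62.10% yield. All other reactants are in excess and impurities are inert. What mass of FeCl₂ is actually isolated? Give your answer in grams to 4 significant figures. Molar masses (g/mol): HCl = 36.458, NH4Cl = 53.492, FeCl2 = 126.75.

Pure NH4Cl = 219.5 × 0.8103 = 177.86 g.
n(NH4Cl) = 177.86 / 53.492 = 3.3250 mol.
Step 1 (NH4Cl:HCl = 1:1): theoretical n(HCl) = 3.3250 mol; at 81.71% yield, n(HCl) = 2.7169 mol.
Step 2 (HCl:FeCl2 = 2:1): theoretical n(FeCl2) = 1.3584 mol, so theoretical mass = 1.3584 × 126.75 = 172.18 g.
At 62.10% yield, actual mass of FeCl2 = 172.18 × 0.6210 = 106.92 g.

106.9 g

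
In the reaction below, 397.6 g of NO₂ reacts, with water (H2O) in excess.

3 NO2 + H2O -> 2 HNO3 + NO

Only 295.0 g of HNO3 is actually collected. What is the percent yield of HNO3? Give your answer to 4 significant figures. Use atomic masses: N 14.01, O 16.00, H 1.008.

81.26 %

M(NO2) = 14.01 + 2(16.00) = 46.01 g/mol.
M(HNO3) = 1.008 + 14.01 + 3(16.00) = 63.018 g/mol.
n(NO2) = 397.60 g / 46.01 g/mol = 8.6416 mol.
From the equation the NO2:HNO3 mole ratio is 3:2, so n(HNO3) = 8.6416 × 2/3 = 5.7611 mol.
Mass of HNO3 = 5.7611 mol × 63.018 g/mol = 363.05 g.
This is the theoretical yield. Percent yield = 295.0 g / 363.05 g × 100% = 81.256%.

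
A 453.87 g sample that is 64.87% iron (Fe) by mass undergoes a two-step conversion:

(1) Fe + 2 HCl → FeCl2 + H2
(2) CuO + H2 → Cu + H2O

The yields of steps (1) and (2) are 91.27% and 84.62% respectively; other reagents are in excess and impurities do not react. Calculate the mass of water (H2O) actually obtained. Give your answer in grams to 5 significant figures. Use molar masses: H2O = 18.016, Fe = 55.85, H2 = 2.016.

73.352 g

Pure Fe = 453.87 × 0.6487 = 294.425 g.
n(Fe) = 294.425 / 55.85 = 5.27172 mol.
Step 1 (Fe:H2 = 1:1): theoretical n(H2) = 5.27172 mol; at 91.27% yield, n(H2) = 4.81150 mol.
Step 2 (H2:H2O = 1:1): theoretical n(H2O) = 4.81150 mol, so theoretical mass = 4.81150 × 18.016 = 86.6839 g.
At 84.62% yield, actual mass of H2O = 86.6839 × 0.8462 = 73.3519 g.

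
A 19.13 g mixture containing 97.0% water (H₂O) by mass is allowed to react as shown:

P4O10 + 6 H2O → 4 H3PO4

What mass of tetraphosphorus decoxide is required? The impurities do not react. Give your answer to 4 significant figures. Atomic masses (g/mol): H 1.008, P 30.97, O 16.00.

Mass of pure H2O = 19.13 g × 0.970 = 18.556 g.
M(H2O) = 2(1.008) + 16.00 = 18.016 g/mol.
M(P4O10) = 4(30.97) + 10(16.00) = 283.88 g/mol.
n(H2O) = 18.556 g / 18.016 g/mol = 1.0300 mol.
From the equation the H2O:P4O10 mole ratio is 6:1, so n(P4O10) = 1.0300 × 1/6 = 0.17166 mol.
Mass of P4O10 = 0.17166 mol × 283.88 g/mol = 48.732 g.

48.73 g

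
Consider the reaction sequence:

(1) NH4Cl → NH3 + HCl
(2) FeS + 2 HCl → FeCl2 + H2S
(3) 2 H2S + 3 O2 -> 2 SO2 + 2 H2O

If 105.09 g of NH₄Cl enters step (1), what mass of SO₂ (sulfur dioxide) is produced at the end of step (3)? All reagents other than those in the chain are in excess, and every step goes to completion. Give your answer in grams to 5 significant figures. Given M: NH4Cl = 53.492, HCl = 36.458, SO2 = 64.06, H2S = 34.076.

n(NH4Cl) = 105.09 / 53.492 = 1.96459 mol.
Reaction (1): NH4Cl→HCl ratio 1:1 ⇒ n(HCl) = 1.96459 mol.
Reaction (2): HCl→H2S ratio 2:1 ⇒ n(H2S) = 0.982296 mol.
Reaction (3): H2S→SO2 ratio 2:2 ⇒ n(SO2) = 0.982296 mol.
Mass of SO2 = 0.982296 × 64.06 = 62.9259 g.

62.926 g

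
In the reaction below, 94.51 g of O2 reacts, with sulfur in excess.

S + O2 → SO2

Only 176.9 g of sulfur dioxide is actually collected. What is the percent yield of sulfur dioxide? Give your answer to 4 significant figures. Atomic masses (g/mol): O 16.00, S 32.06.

93.50 %

M(O2) = 2(16.00) = 32.00 g/mol.
M(SO2) = 32.06 + 2(16.00) = 64.06 g/mol.
n(O2) = 94.510 g / 32.00 g/mol = 2.9534 mol.
From the equation the O2:SO2 mole ratio is 1:1, so n(SO2) = 2.9534 × 1/1 = 2.9534 mol.
Mass of SO2 = 2.9534 mol × 64.06 g/mol = 189.20 g.
This is the theoretical yield. Percent yield = 176.9 g / 189.20 g × 100% = 93.500%.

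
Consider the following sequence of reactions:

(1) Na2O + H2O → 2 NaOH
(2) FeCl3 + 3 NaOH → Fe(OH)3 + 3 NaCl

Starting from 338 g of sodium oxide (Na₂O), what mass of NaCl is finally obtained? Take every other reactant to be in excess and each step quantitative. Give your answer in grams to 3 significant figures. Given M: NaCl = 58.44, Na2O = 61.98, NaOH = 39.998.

637 g

n(Na2O) = 338.0 / 61.98 = 5.453 mol.
Step 1 gives a 1:2 ratio of Na2O to NaOH, so n(NaOH) = 10.91 mol.
In step 2 the NaOH:NaCl ratio is 3:3, so n(NaCl) = 10.91 mol.
Mass of NaCl = 10.91 × 58.44 = 637.4 g.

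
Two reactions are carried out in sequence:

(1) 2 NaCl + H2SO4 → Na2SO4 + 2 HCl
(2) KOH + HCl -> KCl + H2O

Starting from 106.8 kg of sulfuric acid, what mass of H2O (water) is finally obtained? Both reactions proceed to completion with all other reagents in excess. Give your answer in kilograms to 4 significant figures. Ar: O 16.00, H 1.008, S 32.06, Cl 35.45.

M(H2SO4) = 2(1.008) + 32.06 + 4(16.00) = 98.076 g/mol.
M(H2O) = 2(1.008) + 16.00 = 18.016 g/mol.
106.8 kg = 106800 g.
n(H2SO4) = 106800 / 98.076 = 1089.0 mol.
Step 1 gives a 1:2 ratio of H2SO4 to HCl, so n(HCl) = 2177.9 mol.
In step 2 the HCl:H2O ratio is 1:1, so n(H2O) = 2177.9 mol.
Mass of H2O = 2177.9 × 18.016 = 39237 g = 39.24 kg.

39.24 kg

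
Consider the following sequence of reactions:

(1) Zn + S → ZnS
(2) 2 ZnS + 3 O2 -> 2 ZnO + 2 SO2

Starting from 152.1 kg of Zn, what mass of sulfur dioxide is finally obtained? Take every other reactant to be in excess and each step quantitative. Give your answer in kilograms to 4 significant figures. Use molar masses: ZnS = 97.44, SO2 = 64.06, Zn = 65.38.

149.0 kg

152.1 kg = 152100 g.
n(Zn) = 152100 / 65.38 = 2326.4 mol.
Step 1 gives a 1:1 ratio of Zn to ZnS, so n(ZnS) = 2326.4 mol.
In step 2 the ZnS:SO2 ratio is 2:2, so n(SO2) = 2326.4 mol.
Mass of SO2 = 2326.4 × 64.06 = 149030 g = 149.0 kg.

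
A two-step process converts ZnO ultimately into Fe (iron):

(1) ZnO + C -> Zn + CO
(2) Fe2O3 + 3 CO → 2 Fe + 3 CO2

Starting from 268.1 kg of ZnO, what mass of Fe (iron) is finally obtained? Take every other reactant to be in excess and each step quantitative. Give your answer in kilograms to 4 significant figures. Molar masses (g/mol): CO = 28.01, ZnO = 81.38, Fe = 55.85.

122.7 kg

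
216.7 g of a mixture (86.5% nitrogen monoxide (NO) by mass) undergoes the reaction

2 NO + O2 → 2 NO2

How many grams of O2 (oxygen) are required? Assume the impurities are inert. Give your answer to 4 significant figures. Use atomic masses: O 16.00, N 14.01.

Mass of pure NO = 216.7 g × 0.865 = 187.45 g.
M(NO) = 14.01 + 16.00 = 30.01 g/mol.
M(O2) = 2(16.00) = 32.00 g/mol.
n(NO) = 187.45 g / 30.01 g/mol = 6.2461 mol.
From the equation the NO:O2 mole ratio is 2:1, so n(O2) = 6.2461 × 1/2 = 3.1231 mol.
Mass of O2 = 3.1231 mol × 32.00 g/mol = 99.938 g.

99.94 g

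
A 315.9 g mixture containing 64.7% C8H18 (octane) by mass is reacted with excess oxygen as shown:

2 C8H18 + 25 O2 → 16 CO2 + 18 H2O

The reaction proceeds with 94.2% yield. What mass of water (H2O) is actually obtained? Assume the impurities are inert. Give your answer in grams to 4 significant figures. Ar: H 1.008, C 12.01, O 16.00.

Pure C8H18 available = 315.9 g × 0.647 = 204.39 g.
M(C8H18) = 8(12.01) + 18(1.008) = 114.224 g/mol.
M(H2O) = 2(1.008) + 16.00 = 18.016 g/mol.
n(C8H18) = 204.39 g / 114.224 g/mol = 1.7894 mol.
From the equation the C8H18:H2O mole ratio is 2:18, so n(H2O) = 1.7894 × 18/2 = 16.104 mol.
Mass of H2O = 16.104 mol × 18.016 g/mol = 290.13 g.
Actual mass collected = 290.13 g × 0.942 = 273.31 g.

273.3 g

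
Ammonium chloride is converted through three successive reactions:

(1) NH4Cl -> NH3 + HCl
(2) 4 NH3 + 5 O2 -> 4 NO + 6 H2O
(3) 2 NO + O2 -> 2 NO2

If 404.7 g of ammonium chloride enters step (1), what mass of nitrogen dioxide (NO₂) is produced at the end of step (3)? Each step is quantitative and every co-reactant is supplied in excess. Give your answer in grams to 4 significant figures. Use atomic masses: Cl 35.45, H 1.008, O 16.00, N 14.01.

348.1 g

M(NH4Cl) = 14.01 + 4(1.008) + 35.45 = 53.492 g/mol.
M(NO2) = 14.01 + 2(16.00) = 46.01 g/mol.
n(NH4Cl) = 404.7 / 53.492 = 7.5656 mol.
Reaction (1): NH4Cl→NH3 ratio 1:1 ⇒ n(NH3) = 7.5656 mol.
Reaction (2): NH3→NO ratio 4:4 ⇒ n(NO) = 7.5656 mol.
Reaction (3): NO→NO2 ratio 2:2 ⇒ n(NO2) = 7.5656 mol.
Mass of NO2 = 7.5656 × 46.01 = 348.09 g.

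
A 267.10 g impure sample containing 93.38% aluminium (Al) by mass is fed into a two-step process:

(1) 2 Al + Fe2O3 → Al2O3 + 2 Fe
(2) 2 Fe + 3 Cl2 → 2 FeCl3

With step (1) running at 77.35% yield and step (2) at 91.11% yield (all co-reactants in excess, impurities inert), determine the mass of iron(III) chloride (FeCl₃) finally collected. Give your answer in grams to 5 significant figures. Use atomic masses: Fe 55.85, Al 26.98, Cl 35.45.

Pure Al = 267.10 × 0.9338 = 249.418 g.
M(Al) = 26.98 g/mol.
M(FeCl3) = 55.85 + 3(35.45) = 162.20 g/mol.
n(Al) = 249.418 / 26.98 = 9.24455 mol.
Step 1 (Al:Fe = 2:2): theoretical n(Fe) = 9.24455 mol; at 77.35% yield, n(Fe) = 7.15066 mol.
Step 2 (Fe:FeCl3 = 2:2): theoretical n(FeCl3) = 7.15066 mol, so theoretical mass = 7.15066 × 162.20 = 1159.84 g.
At 91.11% yield, actual mass of FeCl3 = 1159.84 × 0.9111 = 1056.73 g.

1056.7 g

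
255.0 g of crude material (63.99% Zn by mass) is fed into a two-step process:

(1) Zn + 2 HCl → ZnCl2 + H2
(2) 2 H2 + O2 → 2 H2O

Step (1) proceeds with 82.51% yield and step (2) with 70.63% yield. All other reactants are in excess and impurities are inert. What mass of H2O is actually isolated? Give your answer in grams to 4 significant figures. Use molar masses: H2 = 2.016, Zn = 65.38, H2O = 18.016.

Pure Zn = 255.0 × 0.6399 = 163.17 g.
n(Zn) = 163.17 / 65.38 = 2.4958 mol.
Step 1 (Zn:H2 = 1:1): theoretical n(H2) = 2.4958 mol; at 82.51% yield, n(H2) = 2.0593 mol.
Step 2 (H2:H2O = 2:2): theoretical n(H2O) = 2.0593 mol, so theoretical mass = 2.0593 × 18.016 = 37.100 g.
At 70.63% yield, actual mass of H2O = 37.100 × 0.7063 = 26.204 g.

26.20 g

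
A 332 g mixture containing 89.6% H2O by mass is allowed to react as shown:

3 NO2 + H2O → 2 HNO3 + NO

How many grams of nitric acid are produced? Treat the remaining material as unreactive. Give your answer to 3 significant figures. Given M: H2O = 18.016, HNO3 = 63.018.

Mass of pure H2O = 332 g × 0.896 = 297.5 g.
n(H2O) = 297.5 g / 18.016 g/mol = 16.51 mol.
From the equation the H2O:HNO3 mole ratio is 1:2, so n(HNO3) = 16.51 × 2/1 = 33.02 mol.
Mass of HNO3 = 33.02 mol × 63.018 g/mol = 2081 g.

2080 g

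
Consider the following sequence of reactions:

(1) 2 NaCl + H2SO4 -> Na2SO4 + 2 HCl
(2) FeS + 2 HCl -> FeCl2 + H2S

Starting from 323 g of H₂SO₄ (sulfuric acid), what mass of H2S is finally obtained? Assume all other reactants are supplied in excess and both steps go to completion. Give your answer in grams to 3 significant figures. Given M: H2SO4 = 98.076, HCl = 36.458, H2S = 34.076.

112 g

n(H2SO4) = 323.0 / 98.076 = 3.293 mol.
Step 1 gives a 1:2 ratio of H2SO4 to HCl, so n(HCl) = 6.587 mol.
In step 2 the HCl:H2S ratio is 2:1, so n(H2S) = 3.293 mol.
Mass of H2S = 3.293 × 34.076 = 112.2 g.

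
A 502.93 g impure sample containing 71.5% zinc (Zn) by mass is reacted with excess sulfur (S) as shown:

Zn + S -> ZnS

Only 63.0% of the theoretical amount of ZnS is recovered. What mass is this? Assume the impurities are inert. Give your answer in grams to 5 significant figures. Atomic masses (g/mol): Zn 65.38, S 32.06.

Pure Zn available = 502.93 g × 0.715 = 359.595 g.
M(Zn) = 65.38 g/mol.
M(ZnS) = 65.38 + 32.06 = 97.44 g/mol.
n(Zn) = 359.595 g / 65.38 g/mol = 5.50008 mol.
From the equation the Zn:ZnS mole ratio is 1:1, so n(ZnS) = 5.50008 × 1/1 = 5.50008 mol.
Mass of ZnS = 5.50008 mol × 97.44 g/mol = 535.927 g.
Actual mass collected = 535.927 g × 0.630 = 337.634 g.

337.63 g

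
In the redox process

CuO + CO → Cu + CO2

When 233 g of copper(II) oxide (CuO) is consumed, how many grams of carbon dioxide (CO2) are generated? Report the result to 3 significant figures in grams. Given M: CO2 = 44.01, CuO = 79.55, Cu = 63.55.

n(CuO) = 233.0 g / 79.55 g/mol = 2.929 mol.
From the equation the CuO:CO2 mole ratio is 1:1, so n(CO2) = 2.929 × 1/1 = 2.929 mol.
Mass of CO2 = 2.929 mol × 44.01 g/mol = 128.9 g.

129 g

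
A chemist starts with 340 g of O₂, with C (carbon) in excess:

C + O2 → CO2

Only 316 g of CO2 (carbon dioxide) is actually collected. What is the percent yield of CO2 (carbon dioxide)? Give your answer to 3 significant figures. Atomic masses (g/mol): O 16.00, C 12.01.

M(O2) = 2(16.00) = 32.00 g/mol.
M(CO2) = 12.01 + 2(16.00) = 44.01 g/mol.
n(O2) = 340.0 g / 32.00 g/mol = 10.62 mol.
From the equation the O2:CO2 mole ratio is 1:1, so n(CO2) = 10.62 × 1/1 = 10.62 mol.
Mass of CO2 = 10.62 mol × 44.01 g/mol = 467.6 g.
This is the theoretical yield. Percent yield = 316 g / 467.6 g × 100% = 67.58%.

67.6 %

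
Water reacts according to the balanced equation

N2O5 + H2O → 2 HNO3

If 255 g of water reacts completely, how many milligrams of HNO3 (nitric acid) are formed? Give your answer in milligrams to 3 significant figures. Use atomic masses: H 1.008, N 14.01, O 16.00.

1780000 mg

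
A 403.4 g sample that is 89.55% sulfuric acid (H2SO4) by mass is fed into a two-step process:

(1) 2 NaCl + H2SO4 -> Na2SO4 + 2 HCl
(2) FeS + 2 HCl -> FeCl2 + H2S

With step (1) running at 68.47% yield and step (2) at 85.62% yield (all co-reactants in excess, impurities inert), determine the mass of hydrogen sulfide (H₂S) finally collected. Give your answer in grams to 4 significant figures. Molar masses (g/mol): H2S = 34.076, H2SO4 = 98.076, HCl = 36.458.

73.58 g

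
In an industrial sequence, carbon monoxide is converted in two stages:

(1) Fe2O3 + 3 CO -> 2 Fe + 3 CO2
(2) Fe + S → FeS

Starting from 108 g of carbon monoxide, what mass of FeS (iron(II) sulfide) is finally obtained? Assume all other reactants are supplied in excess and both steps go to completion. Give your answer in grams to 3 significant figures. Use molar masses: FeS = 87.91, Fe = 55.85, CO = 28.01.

226 g

n(CO) = 108.0 / 28.01 = 3.856 mol.
Step 1 gives a 3:2 ratio of CO to Fe, so n(Fe) = 2.571 mol.
In step 2 the Fe:FeS ratio is 1:1, so n(FeS) = 2.571 mol.
Mass of FeS = 2.571 × 87.91 = 226.0 g.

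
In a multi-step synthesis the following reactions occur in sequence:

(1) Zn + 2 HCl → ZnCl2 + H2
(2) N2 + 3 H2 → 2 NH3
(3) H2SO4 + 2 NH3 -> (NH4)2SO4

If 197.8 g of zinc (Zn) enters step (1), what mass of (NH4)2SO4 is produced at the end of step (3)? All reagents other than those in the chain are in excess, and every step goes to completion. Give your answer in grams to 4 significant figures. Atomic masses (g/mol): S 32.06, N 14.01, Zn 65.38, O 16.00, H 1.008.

M(Zn) = 65.38 g/mol.
M((NH4)2SO4) = 2(14.01) + 8(1.008) + 32.06 + 4(16.00) = 132.144 g/mol.
n(Zn) = 197.8 / 65.38 = 3.0254 mol.
Reaction (1): Zn→H2 ratio 1:1 ⇒ n(H2) = 3.0254 mol.
Reaction (2): H2→NH3 ratio 3:2 ⇒ n(NH3) = 2.0169 mol.
Reaction (3): NH3→(NH4)2SO4 ratio 2:1 ⇒ n((NH4)2SO4) = 1.0085 mol.
Mass of (NH4)2SO4 = 1.0085 × 132.144 = 133.26 g.

133.3 g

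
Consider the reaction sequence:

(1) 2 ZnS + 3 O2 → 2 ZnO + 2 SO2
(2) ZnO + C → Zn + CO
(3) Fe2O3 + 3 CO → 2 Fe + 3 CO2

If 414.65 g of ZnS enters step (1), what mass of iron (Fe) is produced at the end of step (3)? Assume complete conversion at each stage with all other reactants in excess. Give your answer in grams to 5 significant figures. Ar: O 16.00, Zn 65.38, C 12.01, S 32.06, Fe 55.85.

M(ZnS) = 65.38 + 32.06 = 97.44 g/mol.
M(Fe) = 55.85 g/mol.
n(ZnS) = 414.65 / 97.44 = 4.25544 mol.
Reaction (1): ZnS→ZnO ratio 2:2 ⇒ n(ZnO) = 4.25544 mol.
Reaction (2): ZnO→CO ratio 1:1 ⇒ n(CO) = 4.25544 mol.
Reaction (3): CO→Fe ratio 3:2 ⇒ n(Fe) = 2.83696 mol.
Mass of Fe = 2.83696 × 55.85 = 158.444 g.

158.44 g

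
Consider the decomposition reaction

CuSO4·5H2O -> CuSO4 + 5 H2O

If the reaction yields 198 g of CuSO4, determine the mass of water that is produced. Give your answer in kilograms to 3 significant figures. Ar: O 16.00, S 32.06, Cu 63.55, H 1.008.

0.112 kg

M(CuSO4) = 63.55 + 32.06 + 4(16.00) = 159.61 g/mol.
M(H2O) = 2(1.008) + 16.00 = 18.016 g/mol.
n(CuSO4) = 198.0 g / 159.61 g/mol = 1.241 mol.
From the equation the CuSO4:H2O mole ratio is 1:5, so n(H2O) = 1.241 × 5/1 = 6.203 mol.
Mass of H2O = 6.203 mol × 18.016 g/mol = 111.7 g.
Converting to kg: 111.7 g = 0.112 kg.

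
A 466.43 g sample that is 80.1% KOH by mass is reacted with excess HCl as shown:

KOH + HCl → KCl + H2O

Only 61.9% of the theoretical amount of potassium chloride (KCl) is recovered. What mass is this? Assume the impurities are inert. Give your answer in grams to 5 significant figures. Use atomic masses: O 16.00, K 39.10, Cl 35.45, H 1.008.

307.28 g

Pure KOH available = 466.43 g × 0.801 = 373.610 g.
M(KOH) = 39.10 + 16.00 + 1.008 = 56.108 g/mol.
M(KCl) = 39.10 + 35.45 = 74.55 g/mol.
n(KOH) = 373.610 g / 56.108 g/mol = 6.65877 mol.
From the equation the KOH:KCl mole ratio is 1:1, so n(KCl) = 6.65877 × 1/1 = 6.65877 mol.
Mass of KCl = 6.65877 mol × 74.55 g/mol = 496.412 g.
Actual mass collected = 496.412 g × 0.619 = 307.279 g.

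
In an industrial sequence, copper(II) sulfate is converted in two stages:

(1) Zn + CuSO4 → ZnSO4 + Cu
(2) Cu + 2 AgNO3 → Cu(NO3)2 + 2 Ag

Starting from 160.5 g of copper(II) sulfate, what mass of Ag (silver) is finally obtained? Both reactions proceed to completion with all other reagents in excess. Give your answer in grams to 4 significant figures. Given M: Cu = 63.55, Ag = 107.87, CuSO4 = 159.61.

216.9 g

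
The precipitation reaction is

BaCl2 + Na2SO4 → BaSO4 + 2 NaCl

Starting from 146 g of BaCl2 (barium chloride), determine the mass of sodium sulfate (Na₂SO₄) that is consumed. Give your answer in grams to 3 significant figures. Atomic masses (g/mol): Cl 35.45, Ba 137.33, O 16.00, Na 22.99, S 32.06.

M(BaCl2) = 137.33 + 2(35.45) = 208.23 g/mol.
M(Na2SO4) = 2(22.99) + 32.06 + 4(16.00) = 142.04 g/mol.
n(BaCl2) = 146.0 g / 208.23 g/mol = 0.7011 mol.
From the equation the BaCl2:Na2SO4 mole ratio is 1:1, so n(Na2SO4) = 0.7011 × 1/1 = 0.7011 mol.
Mass of Na2SO4 = 0.7011 mol × 142.04 g/mol = 99.59 g.

99.6 g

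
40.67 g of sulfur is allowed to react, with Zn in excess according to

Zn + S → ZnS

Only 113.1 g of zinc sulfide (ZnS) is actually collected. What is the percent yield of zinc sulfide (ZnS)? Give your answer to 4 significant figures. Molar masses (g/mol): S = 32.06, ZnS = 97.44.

91.50 %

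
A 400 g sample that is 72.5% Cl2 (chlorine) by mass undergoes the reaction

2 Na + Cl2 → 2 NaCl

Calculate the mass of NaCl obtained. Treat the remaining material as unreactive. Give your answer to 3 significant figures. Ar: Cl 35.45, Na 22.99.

Mass of pure Cl2 = 400 g × 0.725 = 290.0 g.
M(Cl2) = 2(35.45) = 70.90 g/mol.
M(NaCl) = 22.99 + 35.45 = 58.44 g/mol.
n(Cl2) = 290.0 g / 70.90 g/mol = 4.090 mol.
From the equation the Cl2:NaCl mole ratio is 1:2, so n(NaCl) = 4.090 × 2/1 = 8.181 mol.
Mass of NaCl = 8.181 mol × 58.44 g/mol = 478.1 g.

478 g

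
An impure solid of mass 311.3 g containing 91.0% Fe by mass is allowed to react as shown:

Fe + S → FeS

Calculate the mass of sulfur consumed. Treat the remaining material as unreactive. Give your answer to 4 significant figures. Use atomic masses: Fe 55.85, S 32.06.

162.6 g

Mass of pure Fe = 311.3 g × 0.910 = 283.28 g.
M(Fe) = 55.85 g/mol.
M(S) = 32.06 g/mol.
n(Fe) = 283.28 g / 55.85 g/mol = 5.0722 mol.
From the equation the Fe:S mole ratio is 1:1, so n(S) = 5.0722 × 1/1 = 5.0722 mol.
Mass of S = 5.0722 mol × 32.06 g/mol = 162.62 g.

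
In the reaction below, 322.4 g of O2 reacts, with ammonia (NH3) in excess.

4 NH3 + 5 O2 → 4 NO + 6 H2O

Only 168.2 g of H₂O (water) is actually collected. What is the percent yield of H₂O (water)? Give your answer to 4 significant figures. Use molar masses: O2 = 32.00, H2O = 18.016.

n(O2) = 322.40 g / 32.00 g/mol = 10.075 mol.
From the equation the O2:H2O mole ratio is 5:6, so n(H2O) = 10.075 × 6/5 = 12.090 mol.
Mass of H2O = 12.090 mol × 18.016 g/mol = 217.81 g.
This is the theoretical yield. Percent yield = 168.2 g / 217.81 g × 100% = 77.222%.

77.22 %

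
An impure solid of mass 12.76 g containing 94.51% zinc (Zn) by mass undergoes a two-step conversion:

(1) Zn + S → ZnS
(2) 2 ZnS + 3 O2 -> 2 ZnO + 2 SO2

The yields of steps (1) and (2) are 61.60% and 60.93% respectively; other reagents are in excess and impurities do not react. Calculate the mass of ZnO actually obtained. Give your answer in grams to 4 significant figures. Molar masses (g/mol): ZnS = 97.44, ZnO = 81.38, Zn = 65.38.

5.634 g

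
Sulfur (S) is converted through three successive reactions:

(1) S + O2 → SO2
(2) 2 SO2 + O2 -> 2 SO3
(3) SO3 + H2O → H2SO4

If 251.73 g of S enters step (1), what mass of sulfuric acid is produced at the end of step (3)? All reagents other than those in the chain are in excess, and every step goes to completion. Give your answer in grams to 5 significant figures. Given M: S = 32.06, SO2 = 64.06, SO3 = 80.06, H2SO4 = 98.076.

n(S) = 251.73 / 32.06 = 7.85184 mol.
Reaction (1): S→SO2 ratio 1:1 ⇒ n(SO2) = 7.85184 mol.
Reaction (2): SO2→SO3 ratio 2:2 ⇒ n(SO3) = 7.85184 mol.
Reaction (3): SO3→H2SO4 ratio 1:1 ⇒ n(H2SO4) = 7.85184 mol.
Mass of H2SO4 = 7.85184 × 98.076 = 770.077 g.

770.08 g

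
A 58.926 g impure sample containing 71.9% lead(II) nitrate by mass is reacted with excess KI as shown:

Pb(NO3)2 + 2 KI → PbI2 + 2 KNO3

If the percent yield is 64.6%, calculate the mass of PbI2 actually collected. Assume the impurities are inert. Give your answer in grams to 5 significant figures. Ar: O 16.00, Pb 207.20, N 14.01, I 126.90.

Pure Pb(NO3)2 available = 58.926 g × 0.719 = 42.3678 g.
M(Pb(NO3)2) = 207.20 + 2(14.01) + 6(16.00) = 331.22 g/mol.
M(PbI2) = 207.20 + 2(126.90) = 461.00 g/mol.
n(Pb(NO3)2) = 42.3678 g / 331.22 g/mol = 0.127914 mol.
From the equation the Pb(NO3)2:PbI2 mole ratio is 1:1, so n(PbI2) = 0.127914 × 1/1 = 0.127914 mol.
Mass of PbI2 = 0.127914 mol × 461.00 g/mol = 58.9685 g.
Actual mass collected = 58.9685 g × 0.646 = 38.0937 g.

38.094 g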